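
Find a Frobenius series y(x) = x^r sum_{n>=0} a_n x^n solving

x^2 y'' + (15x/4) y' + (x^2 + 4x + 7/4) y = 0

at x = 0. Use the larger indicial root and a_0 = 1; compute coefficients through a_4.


Write in Frobenius form y'' + (p(x)/x) y' + (q(x)/x^2) y = 0:
  p(x) = 15/4,  q(x) = x^2 + 4x + 7/4.
Indicial equation: r(r-1) + (15/4) r + (7/4) = 0 -> roots r_1 = -1, r_2 = -7/4.
Take r = r_1 = -1. Let y(x) = x^r sum_{n>=0} a_n x^n with a_0 = 1.
Substitute y = x^r sum a_n x^n and match x^{r+n}. The recurrence is
  D(n) a_n + 4 a_{n-1} + 1 a_{n-2} = 0,  where D(n) = (r+n)(r+n-1) + (15/4)(r+n) + (7/4).
  a_n = [-4 a_{n-1} - 1 a_{n-2}] / D(n).
Since the indicial polynomial factors as (r - r_1)(r - r_2), D(n) = (r_1 + n - r_1)(r_1 + n - r_2) = n(n + 3/4).
Evaluating step by step (a_0 = 1):
  n = 1: D(1) = 1(1 + 3/4) = 7/4; numerator = -4(1) = -4; a_1 = (-4)/(7/4) = -16/7
  n = 2: D(2) = 2(2 + 3/4) = 11/2; numerator = -4(-16/7) - 1(1) = 57/7; a_2 = (57/7)/(11/2) = 114/77
  n = 3: D(3) = 3(3 + 3/4) = 45/4; numerator = -4(114/77) - 1(-16/7) = -40/11; a_3 = (-40/11)/(45/4) = -32/99
  n = 4: D(4) = 4(4 + 3/4) = 19; numerator = -4(-32/99) - 1(114/77) = -130/693; a_4 = (-130/693)/(19) = -130/13167

r = -1; a_0 = 1; a_1 = -16/7; a_2 = 114/77; a_3 = -32/99; a_4 = -130/13167


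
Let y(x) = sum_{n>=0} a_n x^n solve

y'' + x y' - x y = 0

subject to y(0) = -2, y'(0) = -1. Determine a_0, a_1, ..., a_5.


Ansatz: y(x) = sum_{n>=0} a_n x^n, so y'(x) = sum_{n>=1} n a_n x^(n-1) and y''(x) = sum_{n>=2} n(n-1) a_n x^(n-2).
Substitute into P(x) y'' + Q(x) y' + R(x) y = 0 with P(x) = 1, Q(x) = x, R(x) = -x, and match powers of x.
Initial conditions: a_0 = -2, a_1 = -1.
Setting the coefficient of each power of x to zero and solving order by order (substituting the coefficients already found):
  x^0: 2 a_2 = 0  ->  a_2 = 0
  x^1: 6 a_3 + a_1 - a_0 = 0  ->  6 a_3 = -a_1 + a_0 = -1  ->  a_3 = -1/6
  x^2: 12 a_4 + 2 a_2 - a_1 = 0  ->  12 a_4 = -2 a_2 + a_1 = -1  ->  a_4 = -1/12
  x^3: 20 a_5 + 3 a_3 - a_2 = 0  ->  20 a_5 = -3 a_3 + a_2 = 1/2  ->  a_5 = 1/40
Truncated series: y(x) = -2 - x - (1/6) x^3 - (1/12) x^4 + (1/40) x^5 + O(x^6).

a_0 = -2; a_1 = -1; a_2 = 0; a_3 = -1/6; a_4 = -1/12; a_5 = 1/40


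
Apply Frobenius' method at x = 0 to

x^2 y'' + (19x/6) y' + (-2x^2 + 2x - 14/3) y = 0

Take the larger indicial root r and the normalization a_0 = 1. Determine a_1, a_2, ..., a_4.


Write in Frobenius form y'' + (p(x)/x) y' + (q(x)/x^2) y = 0:
  p(x) = 19/6,  q(x) = -2x^2 + 2x - 14/3.
Indicial equation: r(r-1) + (19/6) r + (-14/3) = 0 -> roots r_1 = 4/3, r_2 = -7/2.
Take r = r_1 = 4/3. Let y(x) = x^r sum_{n>=0} a_n x^n with a_0 = 1.
Substitute y = x^r sum a_n x^n and match x^{r+n}. The recurrence is
  D(n) a_n + 2 a_{n-1} - 2 a_{n-2} = 0,  where D(n) = (r+n)(r+n-1) + (19/6)(r+n) + (-14/3).
  a_n = [-2 a_{n-1} + 2 a_{n-2}] / D(n).
Since the indicial polynomial factors as (r - r_1)(r - r_2), D(n) = (r_1 + n - r_1)(r_1 + n - r_2) = n(n + 29/6).
Evaluating step by step (a_0 = 1):
  n = 1: D(1) = 1(1 + 29/6) = 35/6; numerator = -2(1) = -2; a_1 = (-2)/(35/6) = -12/35
  n = 2: D(2) = 2(2 + 29/6) = 41/3; numerator = -2(-12/35) + 2(1) = 94/35; a_2 = (94/35)/(41/3) = 282/1435
  n = 3: D(3) = 3(3 + 29/6) = 47/2; numerator = -2(282/1435) + 2(-12/35) = -1548/1435; a_3 = (-1548/1435)/(47/2) = -3096/67445
  n = 4: D(4) = 4(4 + 29/6) = 106/3; numerator = -2(-3096/67445) + 2(282/1435) = 6540/13489; a_4 = (6540/13489)/(106/3) = 9810/714917

r = 4/3; a_0 = 1; a_1 = -12/35; a_2 = 282/1435; a_3 = -3096/67445; a_4 = 9810/714917


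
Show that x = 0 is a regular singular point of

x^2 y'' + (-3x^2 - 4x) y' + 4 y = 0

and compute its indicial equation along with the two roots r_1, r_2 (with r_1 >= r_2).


Divide by x^2 to reach normal form y'' + P_1(x) y' + P_2(x) y = 0 with P_1(x) = -3 - 4/x and P_2(x) = 4/x^2.
x = 0 is a singular point because the y'-coefficient -3 - 4/x has a pole at x = 0 and the y-coefficient 4/x^2 has a pole at x = 0.
It is a regular singular point because x P_1(x) = p(x) = -3x - 4 and x^2 P_2(x) = q(x) = 4 are polynomials, hence analytic at x = 0.
p(0) = -4,  q(0) = 4.
Indicial equation: r(r-1) + p(0) r + q(0) = 0, i.e. r^2 + (p(0) - 1) r + q(0) = 0, i.e. r^2 - 5 r + 4 = 0.
Discriminant: (-5)^2 - 4(4) = 9, so r = (5 ± 3)/2.
Solving: r_1 = 4, r_2 = 1.

indicial: r^2 - 5 r + 4 = 0; roots r_1 = 4, r_2 = 1


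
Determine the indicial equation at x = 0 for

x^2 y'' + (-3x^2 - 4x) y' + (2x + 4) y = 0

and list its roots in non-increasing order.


Divide by x^2 to reach normal form y'' + P_1(x) y' + P_2(x) y = 0 with P_1(x) = -3 - 4/x and P_2(x) = 2/x + 4/x^2.
x = 0 is a singular point because the y'-coefficient -3 - 4/x has a pole at x = 0 and the y-coefficient 2/x + 4/x^2 has a pole at x = 0.
It is a regular singular point because x P_1(x) = p(x) = -3x - 4 and x^2 P_2(x) = q(x) = 2x + 4 are polynomials, hence analytic at x = 0.
p(0) = -4,  q(0) = 4.
Indicial equation: r(r-1) + p(0) r + q(0) = 0, i.e. r^2 + (p(0) - 1) r + q(0) = 0, i.e. r^2 - 5 r + 4 = 0.
Discriminant: (-5)^2 - 4(4) = 9, so r = (5 ± 3)/2.
Solving: r_1 = 4, r_2 = 1.

indicial: r^2 - 5 r + 4 = 0; roots r_1 = 4, r_2 = 1


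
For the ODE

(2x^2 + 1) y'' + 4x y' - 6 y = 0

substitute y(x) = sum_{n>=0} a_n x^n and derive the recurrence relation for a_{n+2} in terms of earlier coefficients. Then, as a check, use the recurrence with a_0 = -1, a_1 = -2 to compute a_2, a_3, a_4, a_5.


Substitute y = sum_n a_n x^n.
(1 + 2 x^2) y'' contributes (n+2)(n+1) a_{n+2} + 2 n(n-1) a_n at x^n.
4 x y'(x) contributes 4 n a_n at x^n.
-6 y(x) contributes -6 a_n at x^n.
Matching x^n: (n+2)(n+1) a_{n+2} + (2 n(n-1) + 4 n - 6) a_n = 0.
Thus a_{n+2} = (-2 n(n-1) - 4 n + 6) / ((n+1)(n+2)) * a_n.

Check with a_0 = -1, a_1 = -2 (apply the recurrence for n = 0, 1, 2, 3): a_0 = -1, a_1 = -2, a_2 = -3, a_3 = -2/3, a_4 = 3/2, a_5 = 3/5.

a_(n+2) = (-2 n(n-1) - 4 n + 6) / ((n+1)(n+2)) * a_n; check: a_0 = -1, a_1 = -2, a_2 = -3, a_3 = -2/3, a_4 = 3/2, a_5 = 3/5


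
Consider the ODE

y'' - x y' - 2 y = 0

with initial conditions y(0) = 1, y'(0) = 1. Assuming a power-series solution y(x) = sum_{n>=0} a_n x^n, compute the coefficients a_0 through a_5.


Ansatz: y(x) = sum_{n>=0} a_n x^n, so y'(x) = sum_{n>=1} n a_n x^(n-1) and y''(x) = sum_{n>=2} n(n-1) a_n x^(n-2).
Substitute into P(x) y'' + Q(x) y' + R(x) y = 0 with P(x) = 1, Q(x) = -x, R(x) = -2, and match powers of x.
Initial conditions: a_0 = 1, a_1 = 1.
Setting the coefficient of each power of x to zero and solving order by order (substituting the coefficients already found):
  x^0: 2 a_2 - 2 a_0 = 0  ->  2 a_2 = 2 a_0 = 2  ->  a_2 = 1
  x^1: 6 a_3 - 3 a_1 = 0  ->  6 a_3 = 3 a_1 = 3  ->  a_3 = 1/2
  x^2: 12 a_4 - 4 a_2 = 0  ->  12 a_4 = 4 a_2 = 4  ->  a_4 = 1/3
  x^3: 20 a_5 - 5 a_3 = 0  ->  20 a_5 = 5 a_3 = 5/2  ->  a_5 = 1/8
Truncated series: y(x) = 1 + x + x^2 + (1/2) x^3 + (1/3) x^4 + (1/8) x^5 + O(x^6).

a_0 = 1; a_1 = 1; a_2 = 1; a_3 = 1/2; a_4 = 1/3; a_5 = 1/8


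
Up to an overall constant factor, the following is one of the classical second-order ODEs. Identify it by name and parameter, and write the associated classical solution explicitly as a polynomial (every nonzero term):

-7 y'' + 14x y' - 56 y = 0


All three coefficients share the factor -7; dividing through by -7 gives  y'' - 2x y' + 8 y = 0.
This matches the Hermite equation y'' - 2x y' + 2n y = 0 with 2n = 8, so n = 4; the polynomial solution is H_4(x).
With y = sum_k a_k x^k, matching x^k gives (k+2)(k+1) a_{k+2} = 2(k - n) a_k = 2(k - 4) a_k. The right side vanishes at k = 4, so the series with the parity of 4 terminates at degree 4.
Standard normalization: leading coefficient of H_n is 2^n, so a_4 = 2^4 = 16. Work downward with a_k = (k+1)(k+2) a_{k+2} / (2(k - n)):
  a_2 = (3)(4)(16) / (2(2 - 4)) = 192/(-4) = -48
  a_0 = (1)(2)(-48) / (2(0 - 4)) = -96/(-8) = 12
Hence H_4(x) = 16 x^4 - 48 x^2 + 12.

H_4(x); series = 16 x^4 - 48 x^2 + 12


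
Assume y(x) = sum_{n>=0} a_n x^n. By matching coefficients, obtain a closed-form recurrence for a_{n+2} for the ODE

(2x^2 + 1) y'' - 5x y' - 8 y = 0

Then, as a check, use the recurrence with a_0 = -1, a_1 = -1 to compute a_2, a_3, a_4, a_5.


Substitute y = sum_n a_n x^n.
(1 + 2 x^2) y'' contributes (n+2)(n+1) a_{n+2} + 2 n(n-1) a_n at x^n.
-5 x y'(x) contributes -5 n a_n at x^n.
-8 y(x) contributes -8 a_n at x^n.
Matching x^n: (n+2)(n+1) a_{n+2} + (2 n(n-1) - 5 n - 8) a_n = 0.
Thus a_{n+2} = (-2 n(n-1) + 5 n + 8) / ((n+1)(n+2)) * a_n.

Check with a_0 = -1, a_1 = -1 (apply the recurrence for n = 0, 1, 2, 3): a_0 = -1, a_1 = -1, a_2 = -4, a_3 = -13/6, a_4 = -14/3, a_5 = -143/120.

a_(n+2) = (-2 n(n-1) + 5 n + 8) / ((n+1)(n+2)) * a_n; check: a_0 = -1, a_1 = -1, a_2 = -4, a_3 = -13/6, a_4 = -14/3, a_5 = -143/120


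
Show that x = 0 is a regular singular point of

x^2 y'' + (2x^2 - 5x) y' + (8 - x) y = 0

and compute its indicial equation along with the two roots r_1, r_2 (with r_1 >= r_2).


Divide by x^2 to reach normal form y'' + P_1(x) y' + P_2(x) y = 0 with P_1(x) = 2 - 5/x and P_2(x) = -1/x + 8/x^2.
x = 0 is a singular point because the y'-coefficient 2 - 5/x has a pole at x = 0 and the y-coefficient -1/x + 8/x^2 has a pole at x = 0.
It is a regular singular point because x P_1(x) = p(x) = 2x - 5 and x^2 P_2(x) = q(x) = 8 - x are polynomials, hence analytic at x = 0.
p(0) = -5,  q(0) = 8.
Indicial equation: r(r-1) + p(0) r + q(0) = 0, i.e. r^2 + (p(0) - 1) r + q(0) = 0, i.e. r^2 - 6 r + 8 = 0.
Discriminant: (-6)^2 - 4(8) = 4, so r = (6 ± 2)/2.
Solving: r_1 = 4, r_2 = 2.

indicial: r^2 - 6 r + 8 = 0; roots r_1 = 4, r_2 = 2


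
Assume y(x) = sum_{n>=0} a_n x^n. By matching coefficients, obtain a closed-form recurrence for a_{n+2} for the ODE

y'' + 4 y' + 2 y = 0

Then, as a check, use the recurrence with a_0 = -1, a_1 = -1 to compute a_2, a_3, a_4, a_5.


Substitute y = sum_n a_n x^n.
y''(x) has coefficient (n+2)(n+1) a_{n+2} at x^n;
4 y'(x) has coefficient 4 (n+1) a_{n+1} at x^n;
2 y(x) has coefficient 2 a_n at x^n.
Matching x^n: (n+2)(n+1) a_{n+2} + 4 (n+1) a_{n+1} + 2 a_n = 0.
Thus a_{n+2} = [-4 (n+1) a_{n+1} - 2 a_n] / ((n+1)(n+2)).

Check with a_0 = -1, a_1 = -1 (apply the recurrence for n = 0, 1, 2, 3): a_0 = -1, a_1 = -1, a_2 = 3, a_3 = -11/3, a_4 = 19/6, a_5 = -13/6.

a_(n+2) = [-4 (n+1) a_(n+1) - 2 a_n] / ((n+1)(n+2)); check: a_0 = -1, a_1 = -1, a_2 = 3, a_3 = -11/3, a_4 = 19/6, a_5 = -13/6


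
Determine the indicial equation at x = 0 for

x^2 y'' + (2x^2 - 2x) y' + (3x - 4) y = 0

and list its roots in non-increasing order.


Divide by x^2 to reach normal form y'' + P_1(x) y' + P_2(x) y = 0 with P_1(x) = 2 - 2/x and P_2(x) = 3/x - 4/x^2.
x = 0 is a singular point because the y'-coefficient 2 - 2/x has a pole at x = 0 and the y-coefficient 3/x - 4/x^2 has a pole at x = 0.
It is a regular singular point because x P_1(x) = p(x) = 2x - 2 and x^2 P_2(x) = q(x) = 3x - 4 are polynomials, hence analytic at x = 0.
p(0) = -2,  q(0) = -4.
Indicial equation: r(r-1) + p(0) r + q(0) = 0, i.e. r^2 + (p(0) - 1) r + q(0) = 0, i.e. r^2 - 3 r - 4 = 0.
Discriminant: (-3)^2 - 4(-4) = 25, so r = (3 ± 5)/2.
Solving: r_1 = 4, r_2 = -1.

indicial: r^2 - 3 r - 4 = 0; roots r_1 = 4, r_2 = -1


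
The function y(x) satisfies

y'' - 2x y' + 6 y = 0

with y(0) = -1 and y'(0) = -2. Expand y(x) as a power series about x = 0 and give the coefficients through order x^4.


Ansatz: y(x) = sum_{n>=0} a_n x^n, so y'(x) = sum_{n>=1} n a_n x^(n-1) and y''(x) = sum_{n>=2} n(n-1) a_n x^(n-2).
Substitute into P(x) y'' + Q(x) y' + R(x) y = 0 with P(x) = 1, Q(x) = -2x, R(x) = 6, and match powers of x.
Initial conditions: a_0 = -1, a_1 = -2.
Setting the coefficient of each power of x to zero and solving order by order (substituting the coefficients already found):
  x^0: 2 a_2 + 6 a_0 = 0  ->  2 a_2 = -6 a_0 = 6  ->  a_2 = 3
  x^1: 6 a_3 + 4 a_1 = 0  ->  6 a_3 = -4 a_1 = 8  ->  a_3 = 4/3
  x^2: 12 a_4 + 2 a_2 = 0  ->  12 a_4 = -2 a_2 = -6  ->  a_4 = -1/2
Truncated series: y(x) = -1 - 2 x + 3 x^2 + (4/3) x^3 - (1/2) x^4 + O(x^5).

a_0 = -1; a_1 = -2; a_2 = 3; a_3 = 4/3; a_4 = -1/2


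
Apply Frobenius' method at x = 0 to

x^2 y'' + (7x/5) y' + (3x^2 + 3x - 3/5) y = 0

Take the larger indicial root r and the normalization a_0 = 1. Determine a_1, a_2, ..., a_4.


Write in Frobenius form y'' + (p(x)/x) y' + (q(x)/x^2) y = 0:
  p(x) = 7/5,  q(x) = 3x^2 + 3x - 3/5.
Indicial equation: r(r-1) + (7/5) r + (-3/5) = 0 -> roots r_1 = 3/5, r_2 = -1.
Take r = r_1 = 3/5. Let y(x) = x^r sum_{n>=0} a_n x^n with a_0 = 1.
Substitute y = x^r sum a_n x^n and match x^{r+n}. The recurrence is
  D(n) a_n + 3 a_{n-1} + 3 a_{n-2} = 0,  where D(n) = (r+n)(r+n-1) + (7/5)(r+n) + (-3/5).
  a_n = [-3 a_{n-1} - 3 a_{n-2}] / D(n).
Since the indicial polynomial factors as (r - r_1)(r - r_2), D(n) = (r_1 + n - r_1)(r_1 + n - r_2) = n(n + 8/5).
Evaluating step by step (a_0 = 1):
  n = 1: D(1) = 1(1 + 8/5) = 13/5; numerator = -3(1) = -3; a_1 = (-3)/(13/5) = -15/13
  n = 2: D(2) = 2(2 + 8/5) = 36/5; numerator = -3(-15/13) - 3(1) = 6/13; a_2 = (6/13)/(36/5) = 5/78
  n = 3: D(3) = 3(3 + 8/5) = 69/5; numerator = -3(5/78) - 3(-15/13) = 85/26; a_3 = (85/26)/(69/5) = 425/1794
  n = 4: D(4) = 4(4 + 8/5) = 112/5; numerator = -3(425/1794) - 3(5/78) = -270/299; a_4 = (-270/299)/(112/5) = -675/16744

r = 3/5; a_0 = 1; a_1 = -15/13; a_2 = 5/78; a_3 = 425/1794; a_4 = -675/16744


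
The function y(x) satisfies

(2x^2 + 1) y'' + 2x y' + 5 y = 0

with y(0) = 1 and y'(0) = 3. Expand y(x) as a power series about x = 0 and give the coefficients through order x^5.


Ansatz: y(x) = sum_{n>=0} a_n x^n, so y'(x) = sum_{n>=1} n a_n x^(n-1) and y''(x) = sum_{n>=2} n(n-1) a_n x^(n-2).
Substitute into P(x) y'' + Q(x) y' + R(x) y = 0 with P(x) = 2x^2 + 1, Q(x) = 2x, R(x) = 5, and match powers of x.
Initial conditions: a_0 = 1, a_1 = 3.
Setting the coefficient of each power of x to zero and solving order by order (substituting the coefficients already found):
  x^0: 2 a_2 + 5 a_0 = 0  ->  2 a_2 = -5 a_0 = -5  ->  a_2 = -5/2
  x^1: 6 a_3 + 7 a_1 = 0  ->  6 a_3 = -7 a_1 = -21  ->  a_3 = -7/2
  x^2: 12 a_4 + 13 a_2 = 0  ->  12 a_4 = -13 a_2 = 65/2  ->  a_4 = 65/24
  x^3: 20 a_5 + 23 a_3 = 0  ->  20 a_5 = -23 a_3 = 161/2  ->  a_5 = 161/40
Truncated series: y(x) = 1 + 3 x - (5/2) x^2 - (7/2) x^3 + (65/24) x^4 + (161/40) x^5 + O(x^6).

a_0 = 1; a_1 = 3; a_2 = -5/2; a_3 = -7/2; a_4 = 65/24; a_5 = 161/40


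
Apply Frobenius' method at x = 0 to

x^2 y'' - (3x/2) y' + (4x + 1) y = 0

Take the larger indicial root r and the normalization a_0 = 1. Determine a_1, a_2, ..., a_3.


Write in Frobenius form y'' + (p(x)/x) y' + (q(x)/x^2) y = 0:
  p(x) = -3/2,  q(x) = 4x + 1.
Indicial equation: r(r-1) + (-3/2) r + (1) = 0 -> roots r_1 = 2, r_2 = 1/2.
Take r = r_1 = 2. Let y(x) = x^r sum_{n>=0} a_n x^n with a_0 = 1.
Substitute y = x^r sum a_n x^n and match x^{r+n}. The recurrence is
  D(n) a_n + 4 a_{n-1} = 0,  where D(n) = (r+n)(r+n-1) + (-3/2)(r+n) + (1).
  a_n = -4 / D(n) * a_{n-1}.
Since the indicial polynomial factors as (r - r_1)(r - r_2), D(n) = (r_1 + n - r_1)(r_1 + n - r_2) = n(n + 3/2).
Evaluating step by step (a_0 = 1):
  n = 1: D(1) = 1(1 + 3/2) = 5/2; numerator = -4(1) = -4; a_1 = (-4)/(5/2) = -8/5
  n = 2: D(2) = 2(2 + 3/2) = 7; numerator = -4(-8/5) = 32/5; a_2 = (32/5)/(7) = 32/35
  n = 3: D(3) = 3(3 + 3/2) = 27/2; numerator = -4(32/35) = -128/35; a_3 = (-128/35)/(27/2) = -256/945

r = 2; a_0 = 1; a_1 = -8/5; a_2 = 32/35; a_3 = -256/945


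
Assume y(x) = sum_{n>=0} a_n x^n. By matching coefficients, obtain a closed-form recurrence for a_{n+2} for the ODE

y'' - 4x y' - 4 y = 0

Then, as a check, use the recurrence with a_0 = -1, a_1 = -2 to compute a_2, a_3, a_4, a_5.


Substitute y = sum_n a_n x^n.
y''(x) has coefficient (n+2)(n+1) a_{n+2} at x^n;
-4 x y'(x) has coefficient -4 n a_n at x^n (shift);
-4 y(x) has coefficient -4 a_n at x^n.
Matching x^n: (n+2)(n+1) a_{n+2} + (-4n - 4) a_n = 0.
Thus a_{n+2} = (4n + 4) / ((n+1)(n+2)) * a_n.

Check with a_0 = -1, a_1 = -2 (apply the recurrence for n = 0, 1, 2, 3): a_0 = -1, a_1 = -2, a_2 = -2, a_3 = -8/3, a_4 = -2, a_5 = -32/15.

a_(n+2) = (4n + 4) / ((n+1)(n+2)) * a_n; check: a_0 = -1, a_1 = -2, a_2 = -2, a_3 = -8/3, a_4 = -2, a_5 = -32/15


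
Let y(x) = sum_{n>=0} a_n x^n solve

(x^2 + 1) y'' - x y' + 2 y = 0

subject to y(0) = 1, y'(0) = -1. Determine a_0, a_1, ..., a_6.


Ansatz: y(x) = sum_{n>=0} a_n x^n, so y'(x) = sum_{n>=1} n a_n x^(n-1) and y''(x) = sum_{n>=2} n(n-1) a_n x^(n-2).
Substitute into P(x) y'' + Q(x) y' + R(x) y = 0 with P(x) = x^2 + 1, Q(x) = -x, R(x) = 2, and match powers of x.
Initial conditions: a_0 = 1, a_1 = -1.
Setting the coefficient of each power of x to zero and solving order by order (substituting the coefficients already found):
  x^0: 2 a_2 + 2 a_0 = 0  ->  2 a_2 = -2 a_0 = -2  ->  a_2 = -1
  x^1: 6 a_3 + a_1 = 0  ->  6 a_3 = -a_1 = 1  ->  a_3 = 1/6
  x^2: 12 a_4 + 2 a_2 = 0  ->  12 a_4 = -2 a_2 = 2  ->  a_4 = 1/6
  x^3: 20 a_5 + 5 a_3 = 0  ->  20 a_5 = -5 a_3 = -5/6  ->  a_5 = -1/24
  x^4: 30 a_6 + 10 a_4 = 0  ->  30 a_6 = -10 a_4 = -5/3  ->  a_6 = -1/18
Truncated series: y(x) = 1 - x - x^2 + (1/6) x^3 + (1/6) x^4 - (1/24) x^5 - (1/18) x^6 + O(x^7).

a_0 = 1; a_1 = -1; a_2 = -1; a_3 = 1/6; a_4 = 1/6; a_5 = -1/24; a_6 = -1/18


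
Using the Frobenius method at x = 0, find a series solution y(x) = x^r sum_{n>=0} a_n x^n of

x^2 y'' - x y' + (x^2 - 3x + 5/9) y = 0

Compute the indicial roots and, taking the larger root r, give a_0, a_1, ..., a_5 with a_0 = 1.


Write in Frobenius form y'' + (p(x)/x) y' + (q(x)/x^2) y = 0:
  p(x) = -1,  q(x) = x^2 - 3x + 5/9.
Indicial equation: r(r-1) + (-1) r + (5/9) = 0 -> roots r_1 = 5/3, r_2 = 1/3.
Take r = r_1 = 5/3. Let y(x) = x^r sum_{n>=0} a_n x^n with a_0 = 1.
Substitute y = x^r sum a_n x^n and match x^{r+n}. The recurrence is
  D(n) a_n - 3 a_{n-1} + 1 a_{n-2} = 0,  where D(n) = (r+n)(r+n-1) + (-1)(r+n) + (5/9).
  a_n = [3 a_{n-1} - 1 a_{n-2}] / D(n).
Since the indicial polynomial factors as (r - r_1)(r - r_2), D(n) = (r_1 + n - r_1)(r_1 + n - r_2) = n(n + 4/3).
Evaluating step by step (a_0 = 1):
  n = 1: D(1) = 1(1 + 4/3) = 7/3; numerator = 3(1) = 3; a_1 = (3)/(7/3) = 9/7
  n = 2: D(2) = 2(2 + 4/3) = 20/3; numerator = 3(9/7) - 1(1) = 20/7; a_2 = (20/7)/(20/3) = 3/7
  n = 3: D(3) = 3(3 + 4/3) = 13; numerator = 3(3/7) - 1(9/7) = 0; a_3 = (0)/(13) = 0
  n = 4: D(4) = 4(4 + 4/3) = 64/3; numerator = 3(0) - 1(3/7) = -3/7; a_4 = (-3/7)/(64/3) = -9/448
  n = 5: D(5) = 5(5 + 4/3) = 95/3; numerator = 3(-9/448) - 1(0) = -27/448; a_5 = (-27/448)/(95/3) = -81/42560

r = 5/3; a_0 = 1; a_1 = 9/7; a_2 = 3/7; a_3 = 0; a_4 = -9/448; a_5 = -81/42560


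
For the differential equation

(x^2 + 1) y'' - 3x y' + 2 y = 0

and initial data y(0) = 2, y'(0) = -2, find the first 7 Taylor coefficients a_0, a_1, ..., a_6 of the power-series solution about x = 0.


Ansatz: y(x) = sum_{n>=0} a_n x^n, so y'(x) = sum_{n>=1} n a_n x^(n-1) and y''(x) = sum_{n>=2} n(n-1) a_n x^(n-2).
Substitute into P(x) y'' + Q(x) y' + R(x) y = 0 with P(x) = x^2 + 1, Q(x) = -3x, R(x) = 2, and match powers of x.
Initial conditions: a_0 = 2, a_1 = -2.
Setting the coefficient of each power of x to zero and solving order by order (substituting the coefficients already found):
  x^0: 2 a_2 + 2 a_0 = 0  ->  2 a_2 = -2 a_0 = -4  ->  a_2 = -2
  x^1: 6 a_3 - a_1 = 0  ->  6 a_3 = a_1 = -2  ->  a_3 = -1/3
  x^2: 12 a_4 - 2 a_2 = 0  ->  12 a_4 = 2 a_2 = -4  ->  a_4 = -1/3
  x^3: 20 a_5 - a_3 = 0  ->  20 a_5 = a_3 = -1/3  ->  a_5 = -1/60
  x^4: 30 a_6 + 2 a_4 = 0  ->  30 a_6 = -2 a_4 = 2/3  ->  a_6 = 1/45
Truncated series: y(x) = 2 - 2 x - 2 x^2 - (1/3) x^3 - (1/3) x^4 - (1/60) x^5 + (1/45) x^6 + O(x^7).

a_0 = 2; a_1 = -2; a_2 = -2; a_3 = -1/3; a_4 = -1/3; a_5 = -1/60; a_6 = 1/45


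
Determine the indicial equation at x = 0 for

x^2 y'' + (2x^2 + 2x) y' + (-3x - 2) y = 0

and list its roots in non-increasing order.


Divide by x^2 to reach normal form y'' + P_1(x) y' + P_2(x) y = 0 with P_1(x) = 2 + 2/x and P_2(x) = -3/x - 2/x^2.
x = 0 is a singular point because the y'-coefficient 2 + 2/x has a pole at x = 0 and the y-coefficient -3/x - 2/x^2 has a pole at x = 0.
It is a regular singular point because x P_1(x) = p(x) = 2x + 2 and x^2 P_2(x) = q(x) = -3x - 2 are polynomials, hence analytic at x = 0.
p(0) = 2,  q(0) = -2.
Indicial equation: r(r-1) + p(0) r + q(0) = 0, i.e. r^2 + (p(0) - 1) r + q(0) = 0, i.e. r^2 + 1 r - 2 = 0.
Discriminant: (1)^2 - 4(-2) = 9, so r = (-1 ± 3)/2.
Solving: r_1 = 1, r_2 = -2.

indicial: r^2 + 1 r - 2 = 0; roots r_1 = 1, r_2 = -2


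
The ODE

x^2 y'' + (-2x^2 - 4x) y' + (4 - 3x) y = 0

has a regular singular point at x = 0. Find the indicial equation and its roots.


Divide by x^2 to reach normal form y'' + P_1(x) y' + P_2(x) y = 0 with P_1(x) = -2 - 4/x and P_2(x) = -3/x + 4/x^2.
x = 0 is a singular point because the y'-coefficient -2 - 4/x has a pole at x = 0 and the y-coefficient -3/x + 4/x^2 has a pole at x = 0.
It is a regular singular point because x P_1(x) = p(x) = -2x - 4 and x^2 P_2(x) = q(x) = 4 - 3x are polynomials, hence analytic at x = 0.
p(0) = -4,  q(0) = 4.
Indicial equation: r(r-1) + p(0) r + q(0) = 0, i.e. r^2 + (p(0) - 1) r + q(0) = 0, i.e. r^2 - 5 r + 4 = 0.
Discriminant: (-5)^2 - 4(4) = 9, so r = (5 ± 3)/2.
Solving: r_1 = 4, r_2 = 1.

indicial: r^2 - 5 r + 4 = 0; roots r_1 = 4, r_2 = 1


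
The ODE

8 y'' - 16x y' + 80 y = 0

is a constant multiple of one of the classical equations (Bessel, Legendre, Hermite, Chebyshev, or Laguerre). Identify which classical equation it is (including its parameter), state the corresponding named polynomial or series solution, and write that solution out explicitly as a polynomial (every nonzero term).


All three coefficients share the factor 8; dividing through by 8 gives  y'' - 2x y' + 10 y = 0.
This matches the Hermite equation y'' - 2x y' + 2n y = 0 with 2n = 10, so n = 5; the polynomial solution is H_5(x).
With y = sum_k a_k x^k, matching x^k gives (k+2)(k+1) a_{k+2} = 2(k - n) a_k = 2(k - 5) a_k. The right side vanishes at k = 5, so the series with the parity of 5 terminates at degree 5.
Standard normalization: leading coefficient of H_n is 2^n, so a_5 = 2^5 = 32. Work downward with a_k = (k+1)(k+2) a_{k+2} / (2(k - n)):
  a_3 = (4)(5)(32) / (2(3 - 5)) = 640/(-4) = -160
  a_1 = (2)(3)(-160) / (2(1 - 5)) = -960/(-8) = 120
Hence H_5(x) = 32 x^5 - 160 x^3 + 120 x.

H_5(x); series = 32 x^5 - 160 x^3 + 120 x


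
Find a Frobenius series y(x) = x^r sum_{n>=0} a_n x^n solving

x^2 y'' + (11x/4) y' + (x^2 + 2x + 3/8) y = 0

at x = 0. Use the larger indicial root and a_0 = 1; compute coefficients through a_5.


Write in Frobenius form y'' + (p(x)/x) y' + (q(x)/x^2) y = 0:
  p(x) = 11/4,  q(x) = x^2 + 2x + 3/8.
Indicial equation: r(r-1) + (11/4) r + (3/8) = 0 -> roots r_1 = -1/4, r_2 = -3/2.
Take r = r_1 = -1/4. Let y(x) = x^r sum_{n>=0} a_n x^n with a_0 = 1.
Substitute y = x^r sum a_n x^n and match x^{r+n}. The recurrence is
  D(n) a_n + 2 a_{n-1} + 1 a_{n-2} = 0,  where D(n) = (r+n)(r+n-1) + (11/4)(r+n) + (3/8).
  a_n = [-2 a_{n-1} - 1 a_{n-2}] / D(n).
Since the indicial polynomial factors as (r - r_1)(r - r_2), D(n) = (r_1 + n - r_1)(r_1 + n - r_2) = n(n + 5/4).
Evaluating step by step (a_0 = 1):
  n = 1: D(1) = 1(1 + 5/4) = 9/4; numerator = -2(1) = -2; a_1 = (-2)/(9/4) = -8/9
  n = 2: D(2) = 2(2 + 5/4) = 13/2; numerator = -2(-8/9) - 1(1) = 7/9; a_2 = (7/9)/(13/2) = 14/117
  n = 3: D(3) = 3(3 + 5/4) = 51/4; numerator = -2(14/117) - 1(-8/9) = 76/117; a_3 = (76/117)/(51/4) = 304/5967
  n = 4: D(4) = 4(4 + 5/4) = 21; numerator = -2(304/5967) - 1(14/117) = -1322/5967; a_4 = (-1322/5967)/(21) = -1322/125307
  n = 5: D(5) = 5(5 + 5/4) = 125/4; numerator = -2(-1322/125307) - 1(304/5967) = -220/7371; a_5 = (-220/7371)/(125/4) = -176/184275

r = -1/4; a_0 = 1; a_1 = -8/9; a_2 = 14/117; a_3 = 304/5967; a_4 = -1322/125307; a_5 = -176/184275


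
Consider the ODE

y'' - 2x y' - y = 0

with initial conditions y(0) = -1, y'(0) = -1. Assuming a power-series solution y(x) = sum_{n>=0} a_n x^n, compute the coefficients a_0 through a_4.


Ansatz: y(x) = sum_{n>=0} a_n x^n, so y'(x) = sum_{n>=1} n a_n x^(n-1) and y''(x) = sum_{n>=2} n(n-1) a_n x^(n-2).
Substitute into P(x) y'' + Q(x) y' + R(x) y = 0 with P(x) = 1, Q(x) = -2x, R(x) = -1, and match powers of x.
Initial conditions: a_0 = -1, a_1 = -1.
Setting the coefficient of each power of x to zero and solving order by order (substituting the coefficients already found):
  x^0: 2 a_2 - a_0 = 0  ->  2 a_2 = a_0 = -1  ->  a_2 = -1/2
  x^1: 6 a_3 - 3 a_1 = 0  ->  6 a_3 = 3 a_1 = -3  ->  a_3 = -1/2
  x^2: 12 a_4 - 5 a_2 = 0  ->  12 a_4 = 5 a_2 = -5/2  ->  a_4 = -5/24
Truncated series: y(x) = -1 - x - (1/2) x^2 - (1/2) x^3 - (5/24) x^4 + O(x^5).

a_0 = -1; a_1 = -1; a_2 = -1/2; a_3 = -1/2; a_4 = -5/24


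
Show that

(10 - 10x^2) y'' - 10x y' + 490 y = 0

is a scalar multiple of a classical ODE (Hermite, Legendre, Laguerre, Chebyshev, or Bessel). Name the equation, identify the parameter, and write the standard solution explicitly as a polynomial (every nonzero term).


All three coefficients share the factor 10; dividing through by 10 gives  (1 - x^2) y'' - x y' + 49 y = 0.
This matches the Chebyshev equation (1 - x^2) y'' - x y' + n^2 y = 0 (note the -x y' term, not -2x y') with n^2 = 49, so n = 7; the polynomial solution is T_7(x).
With y = sum_k a_k x^k, matching x^k gives (k+2)(k+1) a_{k+2} = (k^2 - n^2) a_k = (k - 7)(k + 7) a_k. The right side vanishes at k = 7, so the series with the parity of 7 terminates at degree 7.
Standard normalization: leading coefficient of T_n is 2^(n-1), so a_7 = 2^6 = 64. Work downward with a_k = (k+1)(k+2) a_{k+2} / ((k - 7)(k + 7)):
  a_5 = (6)(7)(64) / ((5 - 7)(5 + 7)) = 2688/(-24) = -112
  a_3 = (4)(5)(-112) / ((3 - 7)(3 + 7)) = -2240/(-40) = 56
  a_1 = (2)(3)(56) / ((1 - 7)(1 + 7)) = 336/(-48) = -7
Hence T_7(x) = 64 x^7 - 112 x^5 + 56 x^3 - 7 x.

T_7(x); series = 64 x^7 - 112 x^5 + 56 x^3 - 7 x


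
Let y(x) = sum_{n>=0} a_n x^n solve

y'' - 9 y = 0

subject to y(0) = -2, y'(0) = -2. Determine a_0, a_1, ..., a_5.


Ansatz: y(x) = sum_{n>=0} a_n x^n, so y'(x) = sum_{n>=1} n a_n x^(n-1) and y''(x) = sum_{n>=2} n(n-1) a_n x^(n-2).
Substitute into P(x) y'' + Q(x) y' + R(x) y = 0 with P(x) = 1, Q(x) = 0, R(x) = -9, and match powers of x.
Initial conditions: a_0 = -2, a_1 = -2.
Setting the coefficient of each power of x to zero and solving order by order (substituting the coefficients already found):
  x^0: 2 a_2 - 9 a_0 = 0  ->  2 a_2 = 9 a_0 = -18  ->  a_2 = -9
  x^1: 6 a_3 - 9 a_1 = 0  ->  6 a_3 = 9 a_1 = -18  ->  a_3 = -3
  x^2: 12 a_4 - 9 a_2 = 0  ->  12 a_4 = 9 a_2 = -81  ->  a_4 = -27/4
  x^3: 20 a_5 - 9 a_3 = 0  ->  20 a_5 = 9 a_3 = -27  ->  a_5 = -27/20
Truncated series: y(x) = -2 - 2 x - 9 x^2 - 3 x^3 - (27/4) x^4 - (27/20) x^5 + O(x^6).

a_0 = -2; a_1 = -2; a_2 = -9; a_3 = -3; a_4 = -27/4; a_5 = -27/20


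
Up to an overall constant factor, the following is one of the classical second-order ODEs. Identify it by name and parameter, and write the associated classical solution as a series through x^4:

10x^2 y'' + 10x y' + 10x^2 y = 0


All three coefficients share the factor 10; dividing through by 10 gives  x^2 y'' + x y' + x^2 y = 0.
This matches the Bessel equation x^2 y'' + x y' + (x^2 - nu^2) y = 0 with nu^2 = 0, so nu = 0; the solution bounded at x = 0 is J_0(x).
Frobenius at x = 0: indicial roots ±nu; for r = nu the recurrence k(k + 2nu) c_k = -c_{k-2} gives the standard series J_nu(x) = sum_{k>=0} (-1)^k / (k! (k+nu)!) (x/2)^(2k+nu). Evaluate the first 3 terms:
  k = 0: (-1)^0 / (0! * 0! * 2^0) x^0 = 1/(1*1*1) x^0 = (1) x^0
  k = 1: (-1)^1 / (1! * 1! * 2^2) x^2 = -1/(1*1*4) x^2 = (-1/4) x^2
  k = 2: (-1)^2 / (2! * 2! * 2^4) x^4 = 1/(2*2*16) x^4 = (1/64) x^4
Hence J_0(x) = x^4/64 - x^2/4 + 1 + ....

J_0(x); series = x^4/64 - x^2/4 + 1


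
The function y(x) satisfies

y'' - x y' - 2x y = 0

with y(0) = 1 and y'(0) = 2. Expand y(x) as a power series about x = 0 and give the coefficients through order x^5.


Ansatz: y(x) = sum_{n>=0} a_n x^n, so y'(x) = sum_{n>=1} n a_n x^(n-1) and y''(x) = sum_{n>=2} n(n-1) a_n x^(n-2).
Substitute into P(x) y'' + Q(x) y' + R(x) y = 0 with P(x) = 1, Q(x) = -x, R(x) = -2x, and match powers of x.
Initial conditions: a_0 = 1, a_1 = 2.
Setting the coefficient of each power of x to zero and solving order by order (substituting the coefficients already found):
  x^0: 2 a_2 = 0  ->  a_2 = 0
  x^1: 6 a_3 - a_1 - 2 a_0 = 0  ->  6 a_3 = a_1 + 2 a_0 = 4  ->  a_3 = 2/3
  x^2: 12 a_4 - 2 a_2 - 2 a_1 = 0  ->  12 a_4 = 2 a_2 + 2 a_1 = 4  ->  a_4 = 1/3
  x^3: 20 a_5 - 3 a_3 - 2 a_2 = 0  ->  20 a_5 = 3 a_3 + 2 a_2 = 2  ->  a_5 = 1/10
Truncated series: y(x) = 1 + 2 x + (2/3) x^3 + (1/3) x^4 + (1/10) x^5 + O(x^6).

a_0 = 1; a_1 = 2; a_2 = 0; a_3 = 2/3; a_4 = 1/3; a_5 = 1/10


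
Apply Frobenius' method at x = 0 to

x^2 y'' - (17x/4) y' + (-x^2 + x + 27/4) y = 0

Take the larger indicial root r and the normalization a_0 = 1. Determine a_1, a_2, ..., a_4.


Write in Frobenius form y'' + (p(x)/x) y' + (q(x)/x^2) y = 0:
  p(x) = -17/4,  q(x) = -x^2 + x + 27/4.
Indicial equation: r(r-1) + (-17/4) r + (27/4) = 0 -> roots r_1 = 3, r_2 = 9/4.
Take r = r_1 = 3. Let y(x) = x^r sum_{n>=0} a_n x^n with a_0 = 1.
Substitute y = x^r sum a_n x^n and match x^{r+n}. The recurrence is
  D(n) a_n + 1 a_{n-1} - 1 a_{n-2} = 0,  where D(n) = (r+n)(r+n-1) + (-17/4)(r+n) + (27/4).
  a_n = [-1 a_{n-1} + 1 a_{n-2}] / D(n).
Since the indicial polynomial factors as (r - r_1)(r - r_2), D(n) = (r_1 + n - r_1)(r_1 + n - r_2) = n(n + 3/4).
Evaluating step by step (a_0 = 1):
  n = 1: D(1) = 1(1 + 3/4) = 7/4; numerator = -1(1) = -1; a_1 = (-1)/(7/4) = -4/7
  n = 2: D(2) = 2(2 + 3/4) = 11/2; numerator = -1(-4/7) + 1(1) = 11/7; a_2 = (11/7)/(11/2) = 2/7
  n = 3: D(3) = 3(3 + 3/4) = 45/4; numerator = -1(2/7) + 1(-4/7) = -6/7; a_3 = (-6/7)/(45/4) = -8/105
  n = 4: D(4) = 4(4 + 3/4) = 19; numerator = -1(-8/105) + 1(2/7) = 38/105; a_4 = (38/105)/(19) = 2/105

r = 3; a_0 = 1; a_1 = -4/7; a_2 = 2/7; a_3 = -8/105; a_4 = 2/105


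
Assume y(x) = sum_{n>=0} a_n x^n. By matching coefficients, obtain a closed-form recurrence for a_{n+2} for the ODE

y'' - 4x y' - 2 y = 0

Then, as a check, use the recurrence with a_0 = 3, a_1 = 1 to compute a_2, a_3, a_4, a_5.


Substitute y = sum_n a_n x^n.
y''(x) has coefficient (n+2)(n+1) a_{n+2} at x^n;
-4 x y'(x) has coefficient -4 n a_n at x^n (shift);
-2 y(x) has coefficient -2 a_n at x^n.
Matching x^n: (n+2)(n+1) a_{n+2} + (-4n - 2) a_n = 0.
Thus a_{n+2} = (4n + 2) / ((n+1)(n+2)) * a_n.

Check with a_0 = 3, a_1 = 1 (apply the recurrence for n = 0, 1, 2, 3): a_0 = 3, a_1 = 1, a_2 = 3, a_3 = 1, a_4 = 5/2, a_5 = 7/10.

a_(n+2) = (4n + 2) / ((n+1)(n+2)) * a_n; check: a_0 = 3, a_1 = 1, a_2 = 3, a_3 = 1, a_4 = 5/2, a_5 = 7/10


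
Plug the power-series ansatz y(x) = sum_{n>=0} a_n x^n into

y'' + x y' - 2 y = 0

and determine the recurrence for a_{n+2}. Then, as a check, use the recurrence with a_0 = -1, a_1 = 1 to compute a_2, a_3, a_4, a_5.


Substitute y = sum_n a_n x^n.
y''(x) has coefficient (n+2)(n+1) a_{n+2} at x^n;
x y'(x) has coefficient n a_n at x^n (shift);
-2 y(x) has coefficient -2 a_n at x^n.
Matching x^n: (n+2)(n+1) a_{n+2} + (n - 2) a_n = 0.
Thus a_{n+2} = (-n + 2) / ((n+1)(n+2)) * a_n.

Check with a_0 = -1, a_1 = 1 (apply the recurrence for n = 0, 1, 2, 3): a_0 = -1, a_1 = 1, a_2 = -1, a_3 = 1/6, a_4 = 0, a_5 = -1/120.

a_(n+2) = (-n + 2) / ((n+1)(n+2)) * a_n; check: a_0 = -1, a_1 = 1, a_2 = -1, a_3 = 1/6, a_4 = 0, a_5 = -1/120


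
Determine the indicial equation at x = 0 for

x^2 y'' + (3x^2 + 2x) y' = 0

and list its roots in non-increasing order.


Divide by x^2 to reach normal form y'' + P_1(x) y' + P_2(x) y = 0 with P_1(x) = 3 + 2/x and P_2(x) = 0.
x = 0 is a singular point because the y'-coefficient 3 + 2/x has a pole at x = 0.
It is a regular singular point because x P_1(x) = p(x) = 3x + 2 and x^2 P_2(x) = q(x) = 0 are polynomials, hence analytic at x = 0.
p(0) = 2,  q(0) = 0.
Indicial equation: r(r-1) + p(0) r + q(0) = 0, i.e. r^2 + (p(0) - 1) r + q(0) = 0, i.e. r^2 + 1 r = 0.
Discriminant: (1)^2 - 4(0) = 1, so r = (-1 ± 1)/2.
Solving: r_1 = 0, r_2 = -1.

indicial: r^2 + 1 r = 0; roots r_1 = 0, r_2 = -1


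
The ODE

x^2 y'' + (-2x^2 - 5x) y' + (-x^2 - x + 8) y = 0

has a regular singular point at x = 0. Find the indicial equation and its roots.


Divide by x^2 to reach normal form y'' + P_1(x) y' + P_2(x) y = 0 with P_1(x) = -2 - 5/x and P_2(x) = -1 - 1/x + 8/x^2.
x = 0 is a singular point because the y'-coefficient -2 - 5/x has a pole at x = 0 and the y-coefficient -1 - 1/x + 8/x^2 has a pole at x = 0.
It is a regular singular point because x P_1(x) = p(x) = -2x - 5 and x^2 P_2(x) = q(x) = -x^2 - x + 8 are polynomials, hence analytic at x = 0.
p(0) = -5,  q(0) = 8.
Indicial equation: r(r-1) + p(0) r + q(0) = 0, i.e. r^2 + (p(0) - 1) r + q(0) = 0, i.e. r^2 - 6 r + 8 = 0.
Discriminant: (-6)^2 - 4(8) = 4, so r = (6 ± 2)/2.
Solving: r_1 = 4, r_2 = 2.

indicial: r^2 - 6 r + 8 = 0; roots r_1 = 4, r_2 = 2


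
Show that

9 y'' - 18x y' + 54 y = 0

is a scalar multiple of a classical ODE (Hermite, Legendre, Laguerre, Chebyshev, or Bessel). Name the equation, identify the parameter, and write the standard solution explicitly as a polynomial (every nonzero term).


All three coefficients share the factor 9; dividing through by 9 gives  y'' - 2x y' + 6 y = 0.
This matches the Hermite equation y'' - 2x y' + 2n y = 0 with 2n = 6, so n = 3; the polynomial solution is H_3(x).
With y = sum_k a_k x^k, matching x^k gives (k+2)(k+1) a_{k+2} = 2(k - n) a_k = 2(k - 3) a_k. The right side vanishes at k = 3, so the series with the parity of 3 terminates at degree 3.
Standard normalization: leading coefficient of H_n is 2^n, so a_3 = 2^3 = 8. Work downward with a_k = (k+1)(k+2) a_{k+2} / (2(k - n)):
  a_1 = (2)(3)(8) / (2(1 - 3)) = 48/(-4) = -12
Hence H_3(x) = 8 x^3 - 12 x.

H_3(x); series = 8 x^3 - 12 x


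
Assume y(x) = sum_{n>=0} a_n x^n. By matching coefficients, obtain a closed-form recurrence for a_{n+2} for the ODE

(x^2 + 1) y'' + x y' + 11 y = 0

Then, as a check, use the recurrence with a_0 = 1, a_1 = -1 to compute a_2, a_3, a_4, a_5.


Substitute y = sum_n a_n x^n.
(1 + 1 x^2) y'' contributes (n+2)(n+1) a_{n+2} + n(n-1) a_n at x^n.
x y'(x) contributes n a_n at x^n.
11 y(x) contributes 11 a_n at x^n.
Matching x^n: (n+2)(n+1) a_{n+2} + (n(n-1) + n + 11) a_n = 0.
Thus a_{n+2} = (-n(n-1) - n - 11) / ((n+1)(n+2)) * a_n.

Check with a_0 = 1, a_1 = -1 (apply the recurrence for n = 0, 1, 2, 3): a_0 = 1, a_1 = -1, a_2 = -11/2, a_3 = 2, a_4 = 55/8, a_5 = -2.

a_(n+2) = (-n(n-1) - n - 11) / ((n+1)(n+2)) * a_n; check: a_0 = 1, a_1 = -1, a_2 = -11/2, a_3 = 2, a_4 = 55/8, a_5 = -2


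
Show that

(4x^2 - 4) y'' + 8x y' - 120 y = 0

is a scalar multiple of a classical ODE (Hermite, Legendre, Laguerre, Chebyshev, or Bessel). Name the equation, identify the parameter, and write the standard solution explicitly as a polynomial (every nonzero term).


All three coefficients share the factor -4; dividing through by -4 gives  (1 - x^2) y'' - 2x y' + 30 y = 0.
This matches the Legendre equation (1 - x^2) y'' - 2x y' + n(n+1) y = 0 (note the -2x y' term) with n(n+1) = 30, so n = 5; the polynomial solution is P_5(x).
With y = sum_k a_k x^k, matching x^k gives (k+2)(k+1) a_{k+2} = [k(k+1) - n(n+1)] a_k = (k - 5)(k + 6) a_k. The right side vanishes at k = 5, so the series with the parity of 5 terminates at degree 5.
Standard normalization (P_n(1) = 1): leading coefficient (2n)!/(2^n (n!)^2) = 3628800/(32*14400) = 63/8, so a_5 = 63/8. Work downward with a_k = (k+1)(k+2) a_{k+2} / ((k - 5)(k + 6)):
  a_3 = (4)(5)(63/8) / ((3 - 5)(3 + 6)) = (315/2)/(-18) = -35/4
  a_1 = (2)(3)(-35/4) / ((1 - 5)(1 + 6)) = (-105/2)/(-28) = 15/8
Hence P_5(x) = 63 x^5/8 - 35 x^3/4 + 15 x/8.

P_5(x); series = 63 x^5/8 - 35 x^3/4 + 15 x/8


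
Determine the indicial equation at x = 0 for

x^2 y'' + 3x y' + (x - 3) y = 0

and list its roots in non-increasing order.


Divide by x^2 to reach normal form y'' + P_1(x) y' + P_2(x) y = 0 with P_1(x) = 3/x and P_2(x) = 1/x - 3/x^2.
x = 0 is a singular point because the y'-coefficient 3/x has a pole at x = 0 and the y-coefficient 1/x - 3/x^2 has a pole at x = 0.
It is a regular singular point because x P_1(x) = p(x) = 3 and x^2 P_2(x) = q(x) = x - 3 are polynomials, hence analytic at x = 0.
p(0) = 3,  q(0) = -3.
Indicial equation: r(r-1) + p(0) r + q(0) = 0, i.e. r^2 + (p(0) - 1) r + q(0) = 0, i.e. r^2 + 2 r - 3 = 0.
Discriminant: (2)^2 - 4(-3) = 16, so r = (-2 ± 4)/2.
Solving: r_1 = 1, r_2 = -3.

indicial: r^2 + 2 r - 3 = 0; roots r_1 = 1, r_2 = -3


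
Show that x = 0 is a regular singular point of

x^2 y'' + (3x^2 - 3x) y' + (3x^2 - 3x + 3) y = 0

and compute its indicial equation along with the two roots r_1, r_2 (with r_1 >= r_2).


Divide by x^2 to reach normal form y'' + P_1(x) y' + P_2(x) y = 0 with P_1(x) = 3 - 3/x and P_2(x) = 3 - 3/x + 3/x^2.
x = 0 is a singular point because the y'-coefficient 3 - 3/x has a pole at x = 0 and the y-coefficient 3 - 3/x + 3/x^2 has a pole at x = 0.
It is a regular singular point because x P_1(x) = p(x) = 3x - 3 and x^2 P_2(x) = q(x) = 3x^2 - 3x + 3 are polynomials, hence analytic at x = 0.
p(0) = -3,  q(0) = 3.
Indicial equation: r(r-1) + p(0) r + q(0) = 0, i.e. r^2 + (p(0) - 1) r + q(0) = 0, i.e. r^2 - 4 r + 3 = 0.
Discriminant: (-4)^2 - 4(3) = 4, so r = (4 ± 2)/2.
Solving: r_1 = 3, r_2 = 1.

indicial: r^2 - 4 r + 3 = 0; roots r_1 = 3, r_2 = 1


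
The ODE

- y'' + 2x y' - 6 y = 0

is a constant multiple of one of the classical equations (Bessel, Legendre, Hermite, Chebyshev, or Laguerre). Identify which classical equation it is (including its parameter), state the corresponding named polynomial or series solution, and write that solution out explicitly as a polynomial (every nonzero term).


All three coefficients share the factor -1; dividing through by -1 gives  y'' - 2x y' + 6 y = 0.
This matches the Hermite equation y'' - 2x y' + 2n y = 0 with 2n = 6, so n = 3; the polynomial solution is H_3(x).
With y = sum_k a_k x^k, matching x^k gives (k+2)(k+1) a_{k+2} = 2(k - n) a_k = 2(k - 3) a_k. The right side vanishes at k = 3, so the series with the parity of 3 terminates at degree 3.
Standard normalization: leading coefficient of H_n is 2^n, so a_3 = 2^3 = 8. Work downward with a_k = (k+1)(k+2) a_{k+2} / (2(k - n)):
  a_1 = (2)(3)(8) / (2(1 - 3)) = 48/(-4) = -12
Hence H_3(x) = 8 x^3 - 12 x.

H_3(x); series = 8 x^3 - 12 x


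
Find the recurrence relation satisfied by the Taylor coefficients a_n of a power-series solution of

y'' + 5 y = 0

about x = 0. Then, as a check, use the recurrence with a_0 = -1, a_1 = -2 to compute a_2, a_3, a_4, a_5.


Substitute y = sum_n a_n x^n into y'' + (const) y = 0.
y''(x) = sum_{n>=0} (n+2)(n+1) a_{n+2} x^n.
The ODE becomes sum_n [(n+2)(n+1) a_{n+2} + 5 a_n] x^n = 0.
Setting each coefficient to zero gives the recurrence:
  (n+2)(n+1) a_{n+2} + 5 a_n = 0,
  a_{n+2} = -5 / ((n+1)(n+2)) a_n.

Check with a_0 = -1, a_1 = -2 (apply the recurrence for n = 0, 1, 2, 3): a_0 = -1, a_1 = -2, a_2 = 5/2, a_3 = 5/3, a_4 = -25/24, a_5 = -5/12.

a_{n+2} = -5/((n+1)(n+2)) * a_n; check: a_0 = -1, a_1 = -2, a_2 = 5/2, a_3 = 5/3, a_4 = -25/24, a_5 = -5/12


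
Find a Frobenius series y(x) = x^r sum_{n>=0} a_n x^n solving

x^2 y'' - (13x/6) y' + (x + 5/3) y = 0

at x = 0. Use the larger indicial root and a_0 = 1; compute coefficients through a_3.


Write in Frobenius form y'' + (p(x)/x) y' + (q(x)/x^2) y = 0:
  p(x) = -13/6,  q(x) = x + 5/3.
Indicial equation: r(r-1) + (-13/6) r + (5/3) = 0 -> roots r_1 = 5/2, r_2 = 2/3.
Take r = r_1 = 5/2. Let y(x) = x^r sum_{n>=0} a_n x^n with a_0 = 1.
Substitute y = x^r sum a_n x^n and match x^{r+n}. The recurrence is
  D(n) a_n + 1 a_{n-1} = 0,  where D(n) = (r+n)(r+n-1) + (-13/6)(r+n) + (5/3).
  a_n = -1 / D(n) * a_{n-1}.
Since the indicial polynomial factors as (r - r_1)(r - r_2), D(n) = (r_1 + n - r_1)(r_1 + n - r_2) = n(n + 11/6).
Evaluating step by step (a_0 = 1):
  n = 1: D(1) = 1(1 + 11/6) = 17/6; numerator = -1(1) = -1; a_1 = (-1)/(17/6) = -6/17
  n = 2: D(2) = 2(2 + 11/6) = 23/3; numerator = -1(-6/17) = 6/17; a_2 = (6/17)/(23/3) = 18/391
  n = 3: D(3) = 3(3 + 11/6) = 29/2; numerator = -1(18/391) = -18/391; a_3 = (-18/391)/(29/2) = -36/11339

r = 5/2; a_0 = 1; a_1 = -6/17; a_2 = 18/391; a_3 = -36/11339


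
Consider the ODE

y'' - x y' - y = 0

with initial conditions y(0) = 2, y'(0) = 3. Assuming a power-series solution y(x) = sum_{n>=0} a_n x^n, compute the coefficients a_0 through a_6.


Ansatz: y(x) = sum_{n>=0} a_n x^n, so y'(x) = sum_{n>=1} n a_n x^(n-1) and y''(x) = sum_{n>=2} n(n-1) a_n x^(n-2).
Substitute into P(x) y'' + Q(x) y' + R(x) y = 0 with P(x) = 1, Q(x) = -x, R(x) = -1, and match powers of x.
Initial conditions: a_0 = 2, a_1 = 3.
Setting the coefficient of each power of x to zero and solving order by order (substituting the coefficients already found):
  x^0: 2 a_2 - a_0 = 0  ->  2 a_2 = a_0 = 2  ->  a_2 = 1
  x^1: 6 a_3 - 2 a_1 = 0  ->  6 a_3 = 2 a_1 = 6  ->  a_3 = 1
  x^2: 12 a_4 - 3 a_2 = 0  ->  12 a_4 = 3 a_2 = 3  ->  a_4 = 1/4
  x^3: 20 a_5 - 4 a_3 = 0  ->  20 a_5 = 4 a_3 = 4  ->  a_5 = 1/5
  x^4: 30 a_6 - 5 a_4 = 0  ->  30 a_6 = 5 a_4 = 5/4  ->  a_6 = 1/24
Truncated series: y(x) = 2 + 3 x + x^2 + x^3 + (1/4) x^4 + (1/5) x^5 + (1/24) x^6 + O(x^7).

a_0 = 2; a_1 = 3; a_2 = 1; a_3 = 1; a_4 = 1/4; a_5 = 1/5; a_6 = 1/24
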